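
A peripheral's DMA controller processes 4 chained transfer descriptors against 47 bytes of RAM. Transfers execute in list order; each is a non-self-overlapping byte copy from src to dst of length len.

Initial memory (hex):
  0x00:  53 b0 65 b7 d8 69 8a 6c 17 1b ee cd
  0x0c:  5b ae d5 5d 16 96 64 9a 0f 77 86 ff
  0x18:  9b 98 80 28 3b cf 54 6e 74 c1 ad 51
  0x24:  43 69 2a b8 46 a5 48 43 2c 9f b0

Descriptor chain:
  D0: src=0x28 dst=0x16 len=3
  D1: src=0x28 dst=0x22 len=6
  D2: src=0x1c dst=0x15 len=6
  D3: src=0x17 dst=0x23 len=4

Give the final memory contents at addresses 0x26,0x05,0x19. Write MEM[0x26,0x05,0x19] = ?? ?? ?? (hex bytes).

  after D0: wrote 3B at 0x16 = 46a548
  after D1: wrote 6B at 0x22 = 46a548432c9f
  after D2: wrote 6B at 0x15 = 3bcf546e74c1
  after D3: wrote 4B at 0x23 = 546e74c1
query mem[0x26]=0xc1, mem[0x05]=0x69, mem[0x19]=0x74

MEM[0x26,0x05,0x19] = c1 69 74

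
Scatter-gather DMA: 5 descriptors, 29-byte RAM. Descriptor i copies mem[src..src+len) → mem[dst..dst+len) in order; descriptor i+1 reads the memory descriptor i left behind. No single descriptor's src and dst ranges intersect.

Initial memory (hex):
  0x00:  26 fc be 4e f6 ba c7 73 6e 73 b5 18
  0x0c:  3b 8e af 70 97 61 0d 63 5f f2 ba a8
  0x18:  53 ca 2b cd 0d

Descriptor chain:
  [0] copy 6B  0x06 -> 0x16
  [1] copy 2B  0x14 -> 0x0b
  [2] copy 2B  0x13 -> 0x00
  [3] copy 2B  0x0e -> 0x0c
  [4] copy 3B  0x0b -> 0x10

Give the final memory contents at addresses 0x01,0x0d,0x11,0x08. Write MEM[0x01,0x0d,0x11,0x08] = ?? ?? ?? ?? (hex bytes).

MEM[0x01,0x0d,0x11,0x08] = 5f 70 af 6e

  after D0: wrote 6B at 0x16 = c7736e73b518
  after D1: wrote 2B at 0x0b = 5ff2
  after D2: wrote 2B at 0x00 = 635f
  after D3: wrote 2B at 0x0c = af70
  after D4: wrote 3B at 0x10 = 5faf70
query mem[0x01]=0x5f, mem[0x0d]=0x70, mem[0x11]=0xaf, mem[0x08]=0x6e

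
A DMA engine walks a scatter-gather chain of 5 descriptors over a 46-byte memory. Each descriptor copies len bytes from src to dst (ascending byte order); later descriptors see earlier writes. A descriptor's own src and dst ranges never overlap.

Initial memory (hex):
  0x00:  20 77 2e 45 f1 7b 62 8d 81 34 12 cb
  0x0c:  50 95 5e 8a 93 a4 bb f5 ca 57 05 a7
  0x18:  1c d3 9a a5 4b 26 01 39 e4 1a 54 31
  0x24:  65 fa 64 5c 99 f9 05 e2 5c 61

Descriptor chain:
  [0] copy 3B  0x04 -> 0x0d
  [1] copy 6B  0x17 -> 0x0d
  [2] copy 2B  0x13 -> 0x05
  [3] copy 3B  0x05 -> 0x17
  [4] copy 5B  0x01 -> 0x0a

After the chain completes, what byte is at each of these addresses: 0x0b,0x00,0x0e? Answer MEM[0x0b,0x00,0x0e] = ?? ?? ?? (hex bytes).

[0] 0x04->0x0d len=3 : f1 7b 62
[1] 0x17->0x0d len=6 : a7 1c d3 9a a5 4b
[2] 0x13->0x05 len=2 : f5 ca
[3] 0x05->0x17 len=3 : f5 ca 8d
[4] 0x01->0x0a len=5 : 77 2e 45 f1 f5
query mem[0x0b]=0x2e, mem[0x00]=0x20, mem[0x0e]=0xf5

MEM[0x0b,0x00,0x0e] = 2e 20 f5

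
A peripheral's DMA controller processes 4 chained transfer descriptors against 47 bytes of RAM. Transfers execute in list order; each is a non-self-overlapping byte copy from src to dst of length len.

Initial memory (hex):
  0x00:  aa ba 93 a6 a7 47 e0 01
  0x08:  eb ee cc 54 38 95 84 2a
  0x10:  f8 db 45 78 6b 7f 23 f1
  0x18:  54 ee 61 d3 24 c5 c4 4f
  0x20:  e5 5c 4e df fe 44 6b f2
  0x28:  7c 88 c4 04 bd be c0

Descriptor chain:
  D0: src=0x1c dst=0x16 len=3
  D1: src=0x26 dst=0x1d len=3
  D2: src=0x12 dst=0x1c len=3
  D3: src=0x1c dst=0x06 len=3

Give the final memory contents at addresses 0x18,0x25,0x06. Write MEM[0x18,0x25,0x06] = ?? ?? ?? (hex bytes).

#0 dst[0x16+3] := {0x24,0xc5,0xc4}
#1 dst[0x1d+3] := {0x6b,0xf2,0x7c}
#2 dst[0x1c+3] := {0x45,0x78,0x6b}
#3 dst[0x06+3] := {0x45,0x78,0x6b}
query mem[0x18]=0xc4, mem[0x25]=0x44, mem[0x06]=0x45

MEM[0x18,0x25,0x06] = c4 44 45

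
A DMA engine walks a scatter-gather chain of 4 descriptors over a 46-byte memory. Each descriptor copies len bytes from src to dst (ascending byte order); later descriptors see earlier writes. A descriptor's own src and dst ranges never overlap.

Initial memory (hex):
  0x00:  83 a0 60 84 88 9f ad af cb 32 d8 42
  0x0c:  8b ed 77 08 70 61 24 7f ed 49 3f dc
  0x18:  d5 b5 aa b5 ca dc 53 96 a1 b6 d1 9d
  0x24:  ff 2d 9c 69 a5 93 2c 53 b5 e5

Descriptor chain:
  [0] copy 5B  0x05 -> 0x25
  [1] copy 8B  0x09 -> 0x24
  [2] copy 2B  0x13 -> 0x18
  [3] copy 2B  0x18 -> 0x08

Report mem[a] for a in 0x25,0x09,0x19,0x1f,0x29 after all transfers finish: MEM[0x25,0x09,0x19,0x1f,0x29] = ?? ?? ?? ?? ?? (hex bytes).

  after D0: wrote 5B at 0x25 = 9fadafcb32
  after D1: wrote 8B at 0x24 = 32d8428bed770870
  after D2: wrote 2B at 0x18 = 7fed
  after D3: wrote 2B at 0x08 = 7fed
query mem[0x25]=0xd8, mem[0x09]=0xed, mem[0x19]=0xed, mem[0x1f]=0x96, mem[0x29]=0x77

MEM[0x25,0x09,0x19,0x1f,0x29] = d8 ed ed 96 77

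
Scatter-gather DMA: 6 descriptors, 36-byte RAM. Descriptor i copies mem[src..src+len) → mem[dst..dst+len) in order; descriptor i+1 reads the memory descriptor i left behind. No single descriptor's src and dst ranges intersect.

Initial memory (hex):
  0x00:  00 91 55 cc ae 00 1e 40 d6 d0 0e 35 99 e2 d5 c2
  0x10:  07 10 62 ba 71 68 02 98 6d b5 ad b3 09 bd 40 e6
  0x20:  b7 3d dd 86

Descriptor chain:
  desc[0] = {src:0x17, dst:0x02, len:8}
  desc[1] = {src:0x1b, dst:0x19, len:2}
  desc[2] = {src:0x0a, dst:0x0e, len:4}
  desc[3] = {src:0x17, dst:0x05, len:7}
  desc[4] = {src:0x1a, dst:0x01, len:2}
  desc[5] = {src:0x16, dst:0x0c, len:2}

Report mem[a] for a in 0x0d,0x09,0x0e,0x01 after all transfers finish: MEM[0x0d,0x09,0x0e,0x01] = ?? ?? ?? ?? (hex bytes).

  after D0: wrote 8B at 0x02 = 986db5adb309bd40
  after D1: wrote 2B at 0x19 = b309
  after D2: wrote 4B at 0x0e = 0e3599e2
  after D3: wrote 7B at 0x05 = 986db309b309bd
  after D4: wrote 2B at 0x01 = 09b3
  after D5: wrote 2B at 0x0c = 0298
query mem[0x0d]=0x98, mem[0x09]=0xb3, mem[0x0e]=0x0e, mem[0x01]=0x09

MEM[0x0d,0x09,0x0e,0x01] = 98 b3 0e 09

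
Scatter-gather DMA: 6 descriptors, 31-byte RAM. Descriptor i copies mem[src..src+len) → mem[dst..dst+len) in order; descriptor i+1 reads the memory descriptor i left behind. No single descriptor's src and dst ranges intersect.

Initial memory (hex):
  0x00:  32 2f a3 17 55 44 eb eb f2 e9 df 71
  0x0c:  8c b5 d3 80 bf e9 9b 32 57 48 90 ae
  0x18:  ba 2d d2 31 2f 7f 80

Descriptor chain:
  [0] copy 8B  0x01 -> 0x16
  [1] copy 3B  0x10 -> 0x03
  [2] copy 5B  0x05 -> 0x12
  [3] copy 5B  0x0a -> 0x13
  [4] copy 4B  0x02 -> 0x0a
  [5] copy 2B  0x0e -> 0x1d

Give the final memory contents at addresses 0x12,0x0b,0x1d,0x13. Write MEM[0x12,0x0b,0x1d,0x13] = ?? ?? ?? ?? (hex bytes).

MEM[0x12,0x0b,0x1d,0x13] = 9b bf d3 df

[0] 0x01->0x16 len=8 : 2f a3 17 55 44 eb eb f2
[1] 0x10->0x03 len=3 : bf e9 9b
[2] 0x05->0x12 len=5 : 9b eb eb f2 e9
[3] 0x0a->0x13 len=5 : df 71 8c b5 d3
[4] 0x02->0x0a len=4 : a3 bf e9 9b
[5] 0x0e->0x1d len=2 : d3 80
query mem[0x12]=0x9b, mem[0x0b]=0xbf, mem[0x1d]=0xd3, mem[0x13]=0xdf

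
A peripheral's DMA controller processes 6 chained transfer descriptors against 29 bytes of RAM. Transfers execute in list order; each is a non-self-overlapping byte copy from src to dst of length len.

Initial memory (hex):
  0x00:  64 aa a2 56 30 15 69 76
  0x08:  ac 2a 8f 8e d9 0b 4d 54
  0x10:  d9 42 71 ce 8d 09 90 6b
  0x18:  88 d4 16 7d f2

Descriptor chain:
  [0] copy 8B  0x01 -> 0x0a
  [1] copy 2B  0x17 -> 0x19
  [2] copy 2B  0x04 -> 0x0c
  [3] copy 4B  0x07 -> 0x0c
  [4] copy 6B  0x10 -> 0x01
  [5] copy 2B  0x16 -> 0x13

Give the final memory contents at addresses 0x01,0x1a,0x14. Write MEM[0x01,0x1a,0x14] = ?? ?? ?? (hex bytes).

  after D0: wrote 8B at 0x0a = aaa25630156976ac
  after D1: wrote 2B at 0x19 = 6b88
  after D2: wrote 2B at 0x0c = 3015
  after D3: wrote 4B at 0x0c = 76ac2aaa
  after D4: wrote 6B at 0x01 = 76ac71ce8d09
  after D5: wrote 2B at 0x13 = 906b
query mem[0x01]=0x76, mem[0x1a]=0x88, mem[0x14]=0x6b

MEM[0x01,0x1a,0x14] = 76 88 6b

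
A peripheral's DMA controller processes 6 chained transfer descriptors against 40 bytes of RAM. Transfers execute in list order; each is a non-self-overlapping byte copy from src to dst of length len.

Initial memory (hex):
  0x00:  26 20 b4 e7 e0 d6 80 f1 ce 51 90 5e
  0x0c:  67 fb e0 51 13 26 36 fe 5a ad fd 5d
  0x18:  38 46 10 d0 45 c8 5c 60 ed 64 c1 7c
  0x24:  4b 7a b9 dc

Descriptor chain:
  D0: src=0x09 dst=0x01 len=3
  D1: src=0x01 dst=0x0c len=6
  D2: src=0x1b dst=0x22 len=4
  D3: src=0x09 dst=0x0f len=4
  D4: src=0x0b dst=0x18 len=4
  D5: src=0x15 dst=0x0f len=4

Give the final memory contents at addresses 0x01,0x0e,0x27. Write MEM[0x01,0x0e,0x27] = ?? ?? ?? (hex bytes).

MEM[0x01,0x0e,0x27] = 51 5e dc

  after D0: wrote 3B at 0x01 = 51905e
  after D1: wrote 6B at 0x0c = 51905ee0d680
  after D2: wrote 4B at 0x22 = d045c85c
  after D3: wrote 4B at 0x0f = 51905e51
  after D4: wrote 4B at 0x18 = 5e51905e
  after D5: wrote 4B at 0x0f = adfd5d5e
query mem[0x01]=0x51, mem[0x0e]=0x5e, mem[0x27]=0xdc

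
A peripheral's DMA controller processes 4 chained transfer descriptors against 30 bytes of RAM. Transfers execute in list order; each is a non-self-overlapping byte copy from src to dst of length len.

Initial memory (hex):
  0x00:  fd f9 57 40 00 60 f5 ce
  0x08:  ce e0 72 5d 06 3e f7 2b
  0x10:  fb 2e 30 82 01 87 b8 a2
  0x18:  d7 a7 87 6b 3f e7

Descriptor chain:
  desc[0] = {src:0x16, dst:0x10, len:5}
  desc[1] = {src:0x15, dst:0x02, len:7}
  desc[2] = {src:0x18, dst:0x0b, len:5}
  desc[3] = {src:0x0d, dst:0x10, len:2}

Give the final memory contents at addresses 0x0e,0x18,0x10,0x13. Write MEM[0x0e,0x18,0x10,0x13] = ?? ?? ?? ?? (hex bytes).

  after D0: wrote 5B at 0x10 = b8a2d7a787
  after D1: wrote 7B at 0x02 = 87b8a2d7a7876b
  after D2: wrote 5B at 0x0b = d7a7876b3f
  after D3: wrote 2B at 0x10 = 876b
query mem[0x0e]=0x6b, mem[0x18]=0xd7, mem[0x10]=0x87, mem[0x13]=0xa7

MEM[0x0e,0x18,0x10,0x13] = 6b d7 87 a7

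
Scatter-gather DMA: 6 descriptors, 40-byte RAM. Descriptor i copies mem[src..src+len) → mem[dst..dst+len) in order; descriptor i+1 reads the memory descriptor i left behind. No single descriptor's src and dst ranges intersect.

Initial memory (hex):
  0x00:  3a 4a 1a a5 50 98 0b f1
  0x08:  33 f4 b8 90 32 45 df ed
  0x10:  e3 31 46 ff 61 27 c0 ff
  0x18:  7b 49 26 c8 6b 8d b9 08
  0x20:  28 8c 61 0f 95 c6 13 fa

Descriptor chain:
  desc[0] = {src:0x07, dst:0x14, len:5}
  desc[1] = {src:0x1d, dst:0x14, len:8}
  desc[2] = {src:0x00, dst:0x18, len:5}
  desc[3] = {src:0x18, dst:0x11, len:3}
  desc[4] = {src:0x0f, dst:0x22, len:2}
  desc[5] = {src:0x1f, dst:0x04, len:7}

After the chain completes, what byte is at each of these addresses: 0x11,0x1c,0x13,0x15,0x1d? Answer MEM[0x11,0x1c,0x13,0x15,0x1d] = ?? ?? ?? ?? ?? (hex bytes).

MEM[0x11,0x1c,0x13,0x15,0x1d] = 3a 50 1a b9 8d

  after D0: wrote 5B at 0x14 = f133f4b890
  after D1: wrote 8B at 0x14 = 8db908288c610f95
  after D2: wrote 5B at 0x18 = 3a4a1aa550
  after D3: wrote 3B at 0x11 = 3a4a1a
  after D4: wrote 2B at 0x22 = ede3
  after D5: wrote 7B at 0x04 = 08288cede395c6
query mem[0x11]=0x3a, mem[0x1c]=0x50, mem[0x13]=0x1a, mem[0x15]=0xb9, mem[0x1d]=0x8d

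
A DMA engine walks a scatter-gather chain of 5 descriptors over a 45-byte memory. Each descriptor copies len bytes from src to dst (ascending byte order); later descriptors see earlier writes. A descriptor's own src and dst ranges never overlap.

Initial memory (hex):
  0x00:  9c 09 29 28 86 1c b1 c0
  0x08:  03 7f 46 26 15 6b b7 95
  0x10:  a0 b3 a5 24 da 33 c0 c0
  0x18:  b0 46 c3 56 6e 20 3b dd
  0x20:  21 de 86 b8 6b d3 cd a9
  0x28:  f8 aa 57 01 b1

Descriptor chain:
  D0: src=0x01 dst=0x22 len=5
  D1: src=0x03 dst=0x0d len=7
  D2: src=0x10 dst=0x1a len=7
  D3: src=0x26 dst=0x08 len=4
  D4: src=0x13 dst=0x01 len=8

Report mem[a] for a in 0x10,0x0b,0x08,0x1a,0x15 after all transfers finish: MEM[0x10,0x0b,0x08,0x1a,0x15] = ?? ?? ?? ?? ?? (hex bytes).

#0 dst[0x22+5] := {0x09,0x29,0x28,0x86,0x1c}
#1 dst[0x0d+7] := {0x28,0x86,0x1c,0xb1,0xc0,0x03,0x7f}
#2 dst[0x1a+7] := {0xb1,0xc0,0x03,0x7f,0xda,0x33,0xc0}
#3 dst[0x08+4] := {0x1c,0xa9,0xf8,0xaa}
#4 dst[0x01+8] := {0x7f,0xda,0x33,0xc0,0xc0,0xb0,0x46,0xb1}
query mem[0x10]=0xb1, mem[0x0b]=0xaa, mem[0x08]=0xb1, mem[0x1a]=0xb1, mem[0x15]=0x33

MEM[0x10,0x0b,0x08,0x1a,0x15] = b1 aa b1 b1 33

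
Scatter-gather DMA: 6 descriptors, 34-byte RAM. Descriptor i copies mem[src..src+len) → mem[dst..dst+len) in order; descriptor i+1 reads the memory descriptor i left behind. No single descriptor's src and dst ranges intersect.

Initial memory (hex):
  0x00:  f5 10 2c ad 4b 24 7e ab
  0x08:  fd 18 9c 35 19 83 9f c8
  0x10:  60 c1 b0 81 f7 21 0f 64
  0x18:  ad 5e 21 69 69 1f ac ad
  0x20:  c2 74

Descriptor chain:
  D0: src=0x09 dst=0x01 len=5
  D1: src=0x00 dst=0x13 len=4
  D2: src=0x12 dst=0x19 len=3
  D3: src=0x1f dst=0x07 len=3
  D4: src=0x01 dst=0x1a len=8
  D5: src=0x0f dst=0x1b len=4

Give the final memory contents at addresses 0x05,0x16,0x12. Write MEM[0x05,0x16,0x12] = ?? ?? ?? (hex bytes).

MEM[0x05,0x16,0x12] = 83 35 b0

D0: mem[0x01..0x05] <- [18 9c 35 19 83]
D1: mem[0x13..0x16] <- [f5 18 9c 35]
D2: mem[0x19..0x1b] <- [b0 f5 18]
D3: mem[0x07..0x09] <- [ad c2 74]
D4: mem[0x1a..0x21] <- [18 9c 35 19 83 7e ad c2]
D5: mem[0x1b..0x1e] <- [c8 60 c1 b0]
query mem[0x05]=0x83, mem[0x16]=0x35, mem[0x12]=0xb0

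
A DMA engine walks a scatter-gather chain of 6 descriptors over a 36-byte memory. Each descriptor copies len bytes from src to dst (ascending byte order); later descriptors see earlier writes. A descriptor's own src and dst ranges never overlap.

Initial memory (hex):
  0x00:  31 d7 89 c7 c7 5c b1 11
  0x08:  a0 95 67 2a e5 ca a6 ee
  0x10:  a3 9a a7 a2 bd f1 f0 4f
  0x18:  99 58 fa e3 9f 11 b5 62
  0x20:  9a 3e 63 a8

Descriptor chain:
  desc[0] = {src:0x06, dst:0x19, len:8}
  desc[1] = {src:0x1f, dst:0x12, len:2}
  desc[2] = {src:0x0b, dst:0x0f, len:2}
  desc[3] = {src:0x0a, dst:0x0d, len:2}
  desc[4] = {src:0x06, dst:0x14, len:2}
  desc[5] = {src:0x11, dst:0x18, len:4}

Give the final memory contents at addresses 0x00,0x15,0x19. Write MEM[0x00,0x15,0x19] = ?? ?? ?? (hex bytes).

MEM[0x00,0x15,0x19] = 31 11 e5

D0: mem[0x19..0x20] <- [b1 11 a0 95 67 2a e5 ca]
D1: mem[0x12..0x13] <- [e5 ca]
D2: mem[0x0f..0x10] <- [2a e5]
D3: mem[0x0d..0x0e] <- [67 2a]
D4: mem[0x14..0x15] <- [b1 11]
D5: mem[0x18..0x1b] <- [9a e5 ca b1]
query mem[0x00]=0x31, mem[0x15]=0x11, mem[0x19]=0xe5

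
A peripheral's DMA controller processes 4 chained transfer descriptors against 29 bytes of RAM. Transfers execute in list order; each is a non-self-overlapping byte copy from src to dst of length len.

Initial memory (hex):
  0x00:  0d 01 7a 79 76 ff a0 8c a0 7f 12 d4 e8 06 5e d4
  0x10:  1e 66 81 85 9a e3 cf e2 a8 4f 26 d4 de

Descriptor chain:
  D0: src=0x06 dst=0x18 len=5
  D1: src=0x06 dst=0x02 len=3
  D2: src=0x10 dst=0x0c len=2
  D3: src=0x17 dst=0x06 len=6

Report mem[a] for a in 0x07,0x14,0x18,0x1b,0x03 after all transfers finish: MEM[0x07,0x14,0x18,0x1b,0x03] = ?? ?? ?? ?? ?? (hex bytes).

#0 dst[0x18+5] := {0xa0,0x8c,0xa0,0x7f,0x12}
#1 dst[0x02+3] := {0xa0,0x8c,0xa0}
#2 dst[0x0c+2] := {0x1e,0x66}
#3 dst[0x06+6] := {0xe2,0xa0,0x8c,0xa0,0x7f,0x12}
query mem[0x07]=0xa0, mem[0x14]=0x9a, mem[0x18]=0xa0, mem[0x1b]=0x7f, mem[0x03]=0x8c

MEM[0x07,0x14,0x18,0x1b,0x03] = a0 9a a0 7f 8c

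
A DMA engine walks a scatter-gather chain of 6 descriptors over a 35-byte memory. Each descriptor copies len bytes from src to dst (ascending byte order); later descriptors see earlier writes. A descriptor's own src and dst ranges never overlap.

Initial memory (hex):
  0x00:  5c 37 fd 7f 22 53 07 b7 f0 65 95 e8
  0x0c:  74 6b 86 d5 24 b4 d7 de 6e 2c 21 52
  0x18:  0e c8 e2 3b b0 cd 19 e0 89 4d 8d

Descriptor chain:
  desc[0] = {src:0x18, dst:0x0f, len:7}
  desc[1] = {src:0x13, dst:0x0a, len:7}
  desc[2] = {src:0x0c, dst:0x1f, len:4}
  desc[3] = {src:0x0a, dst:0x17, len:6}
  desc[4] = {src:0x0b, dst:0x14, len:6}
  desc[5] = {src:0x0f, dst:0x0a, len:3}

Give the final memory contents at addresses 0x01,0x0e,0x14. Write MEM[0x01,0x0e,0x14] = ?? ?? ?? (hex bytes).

#0 dst[0x0f+7] := {0x0e,0xc8,0xe2,0x3b,0xb0,0xcd,0x19}
#1 dst[0x0a+7] := {0xb0,0xcd,0x19,0x21,0x52,0x0e,0xc8}
#2 dst[0x1f+4] := {0x19,0x21,0x52,0x0e}
#3 dst[0x17+6] := {0xb0,0xcd,0x19,0x21,0x52,0x0e}
#4 dst[0x14+6] := {0xcd,0x19,0x21,0x52,0x0e,0xc8}
#5 dst[0x0a+3] := {0x0e,0xc8,0xe2}
query mem[0x01]=0x37, mem[0x0e]=0x52, mem[0x14]=0xcd

MEM[0x01,0x0e,0x14] = 37 52 cd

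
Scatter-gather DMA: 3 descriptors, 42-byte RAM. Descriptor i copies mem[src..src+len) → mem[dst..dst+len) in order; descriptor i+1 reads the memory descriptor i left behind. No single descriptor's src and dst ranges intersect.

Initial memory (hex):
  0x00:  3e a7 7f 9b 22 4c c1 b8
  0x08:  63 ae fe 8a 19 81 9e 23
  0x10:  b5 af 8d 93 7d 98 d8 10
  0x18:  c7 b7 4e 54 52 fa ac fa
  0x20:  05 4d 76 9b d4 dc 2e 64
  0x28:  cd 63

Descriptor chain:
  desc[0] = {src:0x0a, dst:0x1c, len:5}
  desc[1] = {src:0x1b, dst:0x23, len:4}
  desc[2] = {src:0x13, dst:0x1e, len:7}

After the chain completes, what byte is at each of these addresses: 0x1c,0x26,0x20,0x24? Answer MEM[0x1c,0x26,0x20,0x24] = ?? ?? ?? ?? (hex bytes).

D0: mem[0x1c..0x20] <- [fe 8a 19 81 9e]
D1: mem[0x23..0x26] <- [54 fe 8a 19]
D2: mem[0x1e..0x24] <- [93 7d 98 d8 10 c7 b7]
query mem[0x1c]=0xfe, mem[0x26]=0x19, mem[0x20]=0x98, mem[0x24]=0xb7

MEM[0x1c,0x26,0x20,0x24] = fe 19 98 b7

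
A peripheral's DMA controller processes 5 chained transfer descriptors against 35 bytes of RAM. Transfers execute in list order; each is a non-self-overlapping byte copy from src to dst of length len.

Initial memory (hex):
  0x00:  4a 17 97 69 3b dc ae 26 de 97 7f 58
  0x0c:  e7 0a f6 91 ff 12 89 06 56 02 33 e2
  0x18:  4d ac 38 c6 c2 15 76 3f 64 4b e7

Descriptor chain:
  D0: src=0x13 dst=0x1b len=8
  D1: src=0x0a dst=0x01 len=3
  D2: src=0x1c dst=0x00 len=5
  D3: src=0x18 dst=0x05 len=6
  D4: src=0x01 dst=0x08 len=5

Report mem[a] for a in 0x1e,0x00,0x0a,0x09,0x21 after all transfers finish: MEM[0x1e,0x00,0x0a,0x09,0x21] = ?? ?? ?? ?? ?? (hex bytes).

D0: mem[0x1b..0x22] <- [06 56 02 33 e2 4d ac 38]
D1: mem[0x01..0x03] <- [7f 58 e7]
D2: mem[0x00..0x04] <- [56 02 33 e2 4d]
D3: mem[0x05..0x0a] <- [4d ac 38 06 56 02]
D4: mem[0x08..0x0c] <- [02 33 e2 4d 4d]
query mem[0x1e]=0x33, mem[0x00]=0x56, mem[0x0a]=0xe2, mem[0x09]=0x33, mem[0x21]=0xac

MEM[0x1e,0x00,0x0a,0x09,0x21] = 33 56 e2 33 ac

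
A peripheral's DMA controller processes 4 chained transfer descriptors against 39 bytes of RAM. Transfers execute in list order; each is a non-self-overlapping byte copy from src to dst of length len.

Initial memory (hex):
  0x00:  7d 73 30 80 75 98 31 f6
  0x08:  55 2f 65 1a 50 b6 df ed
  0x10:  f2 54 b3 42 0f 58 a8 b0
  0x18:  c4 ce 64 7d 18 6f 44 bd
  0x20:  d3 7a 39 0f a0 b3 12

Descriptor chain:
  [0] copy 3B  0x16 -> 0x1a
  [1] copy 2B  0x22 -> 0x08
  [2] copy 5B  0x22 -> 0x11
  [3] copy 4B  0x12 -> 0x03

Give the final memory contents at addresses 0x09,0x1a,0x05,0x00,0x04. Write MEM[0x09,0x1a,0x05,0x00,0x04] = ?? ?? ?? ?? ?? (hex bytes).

[0] 0x16->0x1a len=3 : a8 b0 c4
[1] 0x22->0x08 len=2 : 39 0f
[2] 0x22->0x11 len=5 : 39 0f a0 b3 12
[3] 0x12->0x03 len=4 : 0f a0 b3 12
query mem[0x09]=0x0f, mem[0x1a]=0xa8, mem[0x05]=0xb3, mem[0x00]=0x7d, mem[0x04]=0xa0

MEM[0x09,0x1a,0x05,0x00,0x04] = 0f a8 b3 7d a0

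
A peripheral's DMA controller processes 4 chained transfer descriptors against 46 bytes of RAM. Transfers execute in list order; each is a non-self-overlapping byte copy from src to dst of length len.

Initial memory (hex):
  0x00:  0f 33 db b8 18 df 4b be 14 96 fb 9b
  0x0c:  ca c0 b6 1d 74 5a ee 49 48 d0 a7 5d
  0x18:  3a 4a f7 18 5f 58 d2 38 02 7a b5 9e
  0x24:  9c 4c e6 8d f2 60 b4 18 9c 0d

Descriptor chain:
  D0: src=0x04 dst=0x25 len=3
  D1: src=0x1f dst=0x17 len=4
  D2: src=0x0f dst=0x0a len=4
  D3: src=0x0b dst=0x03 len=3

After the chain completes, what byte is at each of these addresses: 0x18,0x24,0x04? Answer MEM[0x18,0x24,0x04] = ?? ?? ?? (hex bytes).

[0] 0x04->0x25 len=3 : 18 df 4b
[1] 0x1f->0x17 len=4 : 38 02 7a b5
[2] 0x0f->0x0a len=4 : 1d 74 5a ee
[3] 0x0b->0x03 len=3 : 74 5a ee
query mem[0x18]=0x02, mem[0x24]=0x9c, mem[0x04]=0x5a

MEM[0x18,0x24,0x04] = 02 9c 5a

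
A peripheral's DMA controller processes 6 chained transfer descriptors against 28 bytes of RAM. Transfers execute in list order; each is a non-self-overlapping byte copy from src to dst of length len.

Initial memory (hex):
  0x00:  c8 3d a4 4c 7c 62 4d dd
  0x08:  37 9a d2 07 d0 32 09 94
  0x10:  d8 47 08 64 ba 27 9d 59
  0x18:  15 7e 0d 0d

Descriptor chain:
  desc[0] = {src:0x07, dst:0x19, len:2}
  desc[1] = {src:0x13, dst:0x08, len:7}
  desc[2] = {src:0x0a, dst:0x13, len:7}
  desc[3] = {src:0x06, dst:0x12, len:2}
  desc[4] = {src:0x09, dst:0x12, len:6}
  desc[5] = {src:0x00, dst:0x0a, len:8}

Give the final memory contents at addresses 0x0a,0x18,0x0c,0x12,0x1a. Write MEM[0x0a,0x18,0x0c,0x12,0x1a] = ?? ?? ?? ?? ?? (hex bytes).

MEM[0x0a,0x18,0x0c,0x12,0x1a] = c8 94 a4 ba 37

  after D0: wrote 2B at 0x19 = dd37
  after D1: wrote 7B at 0x08 = 64ba279d5915dd
  after D2: wrote 7B at 0x13 = 279d5915dd94d8
  after D3: wrote 2B at 0x12 = 4ddd
  after D4: wrote 6B at 0x12 = ba279d5915dd
  after D5: wrote 8B at 0x0a = c83da44c7c624ddd
query mem[0x0a]=0xc8, mem[0x18]=0x94, mem[0x0c]=0xa4, mem[0x12]=0xba, mem[0x1a]=0x37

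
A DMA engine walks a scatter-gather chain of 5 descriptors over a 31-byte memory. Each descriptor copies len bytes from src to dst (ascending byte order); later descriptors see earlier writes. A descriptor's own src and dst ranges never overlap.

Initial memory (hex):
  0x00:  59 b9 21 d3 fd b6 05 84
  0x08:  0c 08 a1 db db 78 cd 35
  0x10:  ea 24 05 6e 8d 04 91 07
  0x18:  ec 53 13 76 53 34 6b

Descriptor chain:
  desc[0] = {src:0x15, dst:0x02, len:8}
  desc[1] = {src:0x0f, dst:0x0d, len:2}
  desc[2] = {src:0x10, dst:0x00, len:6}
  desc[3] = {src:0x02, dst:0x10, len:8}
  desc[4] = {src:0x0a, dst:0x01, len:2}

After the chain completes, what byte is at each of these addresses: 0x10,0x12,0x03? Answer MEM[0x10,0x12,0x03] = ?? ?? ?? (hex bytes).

MEM[0x10,0x12,0x03] = 05 8d 6e

[0] 0x15->0x02 len=8 : 04 91 07 ec 53 13 76 53
[1] 0x0f->0x0d len=2 : 35 ea
[2] 0x10->0x00 len=6 : ea 24 05 6e 8d 04
[3] 0x02->0x10 len=8 : 05 6e 8d 04 53 13 76 53
[4] 0x0a->0x01 len=2 : a1 db
query mem[0x10]=0x05, mem[0x12]=0x8d, mem[0x03]=0x6e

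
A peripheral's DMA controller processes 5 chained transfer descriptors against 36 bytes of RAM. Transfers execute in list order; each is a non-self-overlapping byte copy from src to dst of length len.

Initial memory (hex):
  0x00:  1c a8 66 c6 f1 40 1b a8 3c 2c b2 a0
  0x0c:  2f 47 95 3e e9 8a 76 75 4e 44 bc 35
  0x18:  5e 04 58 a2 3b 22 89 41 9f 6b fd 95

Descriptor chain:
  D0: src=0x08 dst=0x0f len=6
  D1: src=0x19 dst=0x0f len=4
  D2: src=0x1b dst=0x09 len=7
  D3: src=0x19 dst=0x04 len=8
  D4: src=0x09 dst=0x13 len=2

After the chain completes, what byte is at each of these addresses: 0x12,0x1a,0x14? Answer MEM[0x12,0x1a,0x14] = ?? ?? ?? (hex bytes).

D0: mem[0x0f..0x14] <- [3c 2c b2 a0 2f 47]
D1: mem[0x0f..0x12] <- [04 58 a2 3b]
D2: mem[0x09..0x0f] <- [a2 3b 22 89 41 9f 6b]
D3: mem[0x04..0x0b] <- [04 58 a2 3b 22 89 41 9f]
D4: mem[0x13..0x14] <- [89 41]
query mem[0x12]=0x3b, mem[0x1a]=0x58, mem[0x14]=0x41

MEM[0x12,0x1a,0x14] = 3b 58 41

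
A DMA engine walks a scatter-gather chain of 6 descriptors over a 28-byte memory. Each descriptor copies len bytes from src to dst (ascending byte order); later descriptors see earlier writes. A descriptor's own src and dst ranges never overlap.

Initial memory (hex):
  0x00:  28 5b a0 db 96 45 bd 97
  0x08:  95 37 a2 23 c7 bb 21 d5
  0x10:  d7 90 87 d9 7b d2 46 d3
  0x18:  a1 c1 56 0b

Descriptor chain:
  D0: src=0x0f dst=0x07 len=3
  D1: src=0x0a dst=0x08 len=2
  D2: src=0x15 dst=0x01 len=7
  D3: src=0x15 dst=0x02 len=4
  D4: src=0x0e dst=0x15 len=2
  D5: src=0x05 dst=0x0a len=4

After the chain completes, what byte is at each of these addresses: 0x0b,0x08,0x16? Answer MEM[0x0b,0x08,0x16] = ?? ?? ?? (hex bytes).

[0] 0x0f->0x07 len=3 : d5 d7 90
[1] 0x0a->0x08 len=2 : a2 23
[2] 0x15->0x01 len=7 : d2 46 d3 a1 c1 56 0b
[3] 0x15->0x02 len=4 : d2 46 d3 a1
[4] 0x0e->0x15 len=2 : 21 d5
[5] 0x05->0x0a len=4 : a1 56 0b a2
query mem[0x0b]=0x56, mem[0x08]=0xa2, mem[0x16]=0xd5

MEM[0x0b,0x08,0x16] = 56 a2 d5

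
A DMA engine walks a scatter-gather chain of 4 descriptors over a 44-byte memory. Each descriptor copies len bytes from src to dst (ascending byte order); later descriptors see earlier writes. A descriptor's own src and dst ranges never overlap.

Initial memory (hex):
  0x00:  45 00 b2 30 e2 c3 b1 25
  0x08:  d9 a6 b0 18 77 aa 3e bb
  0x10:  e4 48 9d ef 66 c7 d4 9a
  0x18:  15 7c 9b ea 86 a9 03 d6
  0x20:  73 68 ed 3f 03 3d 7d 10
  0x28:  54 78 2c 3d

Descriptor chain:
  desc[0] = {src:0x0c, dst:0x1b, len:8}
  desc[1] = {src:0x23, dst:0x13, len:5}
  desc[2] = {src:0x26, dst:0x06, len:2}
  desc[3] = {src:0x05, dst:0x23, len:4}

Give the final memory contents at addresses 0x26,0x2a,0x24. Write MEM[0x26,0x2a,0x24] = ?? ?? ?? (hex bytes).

[0] 0x0c->0x1b len=8 : 77 aa 3e bb e4 48 9d ef
[1] 0x23->0x13 len=5 : 3f 03 3d 7d 10
[2] 0x26->0x06 len=2 : 7d 10
[3] 0x05->0x23 len=4 : c3 7d 10 d9
query mem[0x26]=0xd9, mem[0x2a]=0x2c, mem[0x24]=0x7d

MEM[0x26,0x2a,0x24] = d9 2c 7d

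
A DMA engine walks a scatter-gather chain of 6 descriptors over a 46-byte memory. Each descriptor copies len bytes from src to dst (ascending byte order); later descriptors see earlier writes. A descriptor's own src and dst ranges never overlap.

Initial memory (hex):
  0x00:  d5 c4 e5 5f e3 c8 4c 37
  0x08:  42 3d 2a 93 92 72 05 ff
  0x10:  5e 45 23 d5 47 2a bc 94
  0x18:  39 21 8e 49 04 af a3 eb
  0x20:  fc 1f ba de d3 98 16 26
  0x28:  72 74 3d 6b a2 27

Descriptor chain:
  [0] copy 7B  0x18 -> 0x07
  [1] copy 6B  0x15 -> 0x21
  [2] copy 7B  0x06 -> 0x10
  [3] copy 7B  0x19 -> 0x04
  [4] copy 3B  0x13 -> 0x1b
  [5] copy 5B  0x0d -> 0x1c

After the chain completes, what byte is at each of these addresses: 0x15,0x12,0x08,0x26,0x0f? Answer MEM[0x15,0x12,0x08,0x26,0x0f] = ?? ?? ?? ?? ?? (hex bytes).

MEM[0x15,0x12,0x08,0x26,0x0f] = 04 21 af 8e ff

  after D0: wrote 7B at 0x07 = 39218e4904afa3
  after D1: wrote 6B at 0x21 = 2abc9439218e
  after D2: wrote 7B at 0x10 = 4c39218e4904af
  after D3: wrote 7B at 0x04 = 218e4904afa3eb
  after D4: wrote 3B at 0x1b = 8e4904
  after D5: wrote 5B at 0x1c = a305ff4c39
query mem[0x15]=0x04, mem[0x12]=0x21, mem[0x08]=0xaf, mem[0x26]=0x8e, mem[0x0f]=0xff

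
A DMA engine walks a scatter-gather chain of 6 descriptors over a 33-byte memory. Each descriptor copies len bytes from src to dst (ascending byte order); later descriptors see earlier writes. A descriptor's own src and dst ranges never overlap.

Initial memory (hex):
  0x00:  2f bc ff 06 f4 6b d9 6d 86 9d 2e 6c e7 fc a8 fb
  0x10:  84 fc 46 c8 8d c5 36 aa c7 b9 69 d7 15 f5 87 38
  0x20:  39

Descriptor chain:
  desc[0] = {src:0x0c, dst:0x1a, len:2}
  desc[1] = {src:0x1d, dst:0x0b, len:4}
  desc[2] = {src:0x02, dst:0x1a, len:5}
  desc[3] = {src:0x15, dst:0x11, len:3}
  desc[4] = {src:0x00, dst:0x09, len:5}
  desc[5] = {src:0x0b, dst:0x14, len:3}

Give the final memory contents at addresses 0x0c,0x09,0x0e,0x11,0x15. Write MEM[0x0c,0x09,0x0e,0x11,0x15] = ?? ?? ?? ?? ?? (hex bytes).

MEM[0x0c,0x09,0x0e,0x11,0x15] = 06 2f 39 c5 06

[0] 0x0c->0x1a len=2 : e7 fc
[1] 0x1d->0x0b len=4 : f5 87 38 39
[2] 0x02->0x1a len=5 : ff 06 f4 6b d9
[3] 0x15->0x11 len=3 : c5 36 aa
[4] 0x00->0x09 len=5 : 2f bc ff 06 f4
[5] 0x0b->0x14 len=3 : ff 06 f4
query mem[0x0c]=0x06, mem[0x09]=0x2f, mem[0x0e]=0x39, mem[0x11]=0xc5, mem[0x15]=0x06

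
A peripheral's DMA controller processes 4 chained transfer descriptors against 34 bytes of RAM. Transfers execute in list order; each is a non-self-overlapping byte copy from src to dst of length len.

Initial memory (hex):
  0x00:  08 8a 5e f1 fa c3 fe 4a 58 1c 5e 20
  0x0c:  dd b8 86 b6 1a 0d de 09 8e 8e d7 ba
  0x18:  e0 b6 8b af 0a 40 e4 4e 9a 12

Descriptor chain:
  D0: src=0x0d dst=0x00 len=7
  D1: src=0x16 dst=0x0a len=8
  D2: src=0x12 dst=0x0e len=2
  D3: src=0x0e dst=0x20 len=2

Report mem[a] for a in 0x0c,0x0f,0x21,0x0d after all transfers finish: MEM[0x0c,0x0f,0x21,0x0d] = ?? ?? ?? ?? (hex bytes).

MEM[0x0c,0x0f,0x21,0x0d] = e0 09 09 b6

[0] 0x0d->0x00 len=7 : b8 86 b6 1a 0d de 09
[1] 0x16->0x0a len=8 : d7 ba e0 b6 8b af 0a 40
[2] 0x12->0x0e len=2 : de 09
[3] 0x0e->0x20 len=2 : de 09
query mem[0x0c]=0xe0, mem[0x0f]=0x09, mem[0x21]=0x09, mem[0x0d]=0xb6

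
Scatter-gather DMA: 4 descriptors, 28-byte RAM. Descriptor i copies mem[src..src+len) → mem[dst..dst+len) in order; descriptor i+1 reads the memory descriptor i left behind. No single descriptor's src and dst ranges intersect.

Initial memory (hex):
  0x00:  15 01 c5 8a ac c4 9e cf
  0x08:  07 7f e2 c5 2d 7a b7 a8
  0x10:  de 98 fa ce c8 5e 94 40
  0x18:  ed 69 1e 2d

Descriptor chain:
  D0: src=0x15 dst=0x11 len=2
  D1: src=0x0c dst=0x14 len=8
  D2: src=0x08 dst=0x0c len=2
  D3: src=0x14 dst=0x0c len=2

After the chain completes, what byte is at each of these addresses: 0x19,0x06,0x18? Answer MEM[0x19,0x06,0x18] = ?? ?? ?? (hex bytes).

MEM[0x19,0x06,0x18] = 5e 9e de

[0] 0x15->0x11 len=2 : 5e 94
[1] 0x0c->0x14 len=8 : 2d 7a b7 a8 de 5e 94 ce
[2] 0x08->0x0c len=2 : 07 7f
[3] 0x14->0x0c len=2 : 2d 7a
query mem[0x19]=0x5e, mem[0x06]=0x9e, mem[0x18]=0xde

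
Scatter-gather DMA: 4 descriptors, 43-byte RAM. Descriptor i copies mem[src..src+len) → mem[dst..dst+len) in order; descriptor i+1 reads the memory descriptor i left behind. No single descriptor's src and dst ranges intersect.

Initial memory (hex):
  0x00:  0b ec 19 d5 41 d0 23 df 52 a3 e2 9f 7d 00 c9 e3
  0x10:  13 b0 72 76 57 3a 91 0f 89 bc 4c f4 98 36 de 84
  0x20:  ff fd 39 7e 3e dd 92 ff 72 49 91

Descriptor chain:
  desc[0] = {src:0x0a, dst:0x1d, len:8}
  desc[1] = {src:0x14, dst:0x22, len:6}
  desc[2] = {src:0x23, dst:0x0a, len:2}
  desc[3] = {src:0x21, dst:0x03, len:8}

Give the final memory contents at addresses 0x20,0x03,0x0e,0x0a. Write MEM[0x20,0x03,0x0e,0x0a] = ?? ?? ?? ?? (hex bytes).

  after D0: wrote 8B at 0x1d = e29f7d00c9e313b0
  after D1: wrote 6B at 0x22 = 573a910f89bc
  after D2: wrote 2B at 0x0a = 3a91
  after D3: wrote 8B at 0x03 = c9573a910f89bc72
query mem[0x20]=0x00, mem[0x03]=0xc9, mem[0x0e]=0xc9, mem[0x0a]=0x72

MEM[0x20,0x03,0x0e,0x0a] = 00 c9 c9 72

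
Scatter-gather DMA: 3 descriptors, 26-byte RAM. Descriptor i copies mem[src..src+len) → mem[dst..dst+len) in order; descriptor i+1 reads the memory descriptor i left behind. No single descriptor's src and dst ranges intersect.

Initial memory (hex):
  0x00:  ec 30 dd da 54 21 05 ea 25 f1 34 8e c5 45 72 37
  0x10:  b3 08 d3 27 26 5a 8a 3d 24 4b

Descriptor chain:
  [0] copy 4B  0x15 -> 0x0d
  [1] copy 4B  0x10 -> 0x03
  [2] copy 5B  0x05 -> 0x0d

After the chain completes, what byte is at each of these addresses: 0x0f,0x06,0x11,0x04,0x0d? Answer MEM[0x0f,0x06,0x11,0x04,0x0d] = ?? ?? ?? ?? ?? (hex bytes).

MEM[0x0f,0x06,0x11,0x04,0x0d] = ea 27 f1 08 d3

  after D0: wrote 4B at 0x0d = 5a8a3d24
  after D1: wrote 4B at 0x03 = 2408d327
  after D2: wrote 5B at 0x0d = d327ea25f1
query mem[0x0f]=0xea, mem[0x06]=0x27, mem[0x11]=0xf1, mem[0x04]=0x08, mem[0x0d]=0xd3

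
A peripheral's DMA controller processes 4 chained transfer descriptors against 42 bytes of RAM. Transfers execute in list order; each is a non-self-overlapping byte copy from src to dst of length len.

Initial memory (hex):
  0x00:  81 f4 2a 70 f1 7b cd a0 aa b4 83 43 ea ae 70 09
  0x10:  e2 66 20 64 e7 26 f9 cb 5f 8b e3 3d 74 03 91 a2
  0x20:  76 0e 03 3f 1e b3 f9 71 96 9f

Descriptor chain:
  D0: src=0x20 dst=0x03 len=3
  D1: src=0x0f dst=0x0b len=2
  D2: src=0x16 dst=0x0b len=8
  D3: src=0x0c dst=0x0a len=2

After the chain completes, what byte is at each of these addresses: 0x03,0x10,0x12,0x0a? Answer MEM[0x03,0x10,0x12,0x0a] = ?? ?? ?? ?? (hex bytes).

[0] 0x20->0x03 len=3 : 76 0e 03
[1] 0x0f->0x0b len=2 : 09 e2
[2] 0x16->0x0b len=8 : f9 cb 5f 8b e3 3d 74 03
[3] 0x0c->0x0a len=2 : cb 5f
query mem[0x03]=0x76, mem[0x10]=0x3d, mem[0x12]=0x03, mem[0x0a]=0xcb

MEM[0x03,0x10,0x12,0x0a] = 76 3d 03 cb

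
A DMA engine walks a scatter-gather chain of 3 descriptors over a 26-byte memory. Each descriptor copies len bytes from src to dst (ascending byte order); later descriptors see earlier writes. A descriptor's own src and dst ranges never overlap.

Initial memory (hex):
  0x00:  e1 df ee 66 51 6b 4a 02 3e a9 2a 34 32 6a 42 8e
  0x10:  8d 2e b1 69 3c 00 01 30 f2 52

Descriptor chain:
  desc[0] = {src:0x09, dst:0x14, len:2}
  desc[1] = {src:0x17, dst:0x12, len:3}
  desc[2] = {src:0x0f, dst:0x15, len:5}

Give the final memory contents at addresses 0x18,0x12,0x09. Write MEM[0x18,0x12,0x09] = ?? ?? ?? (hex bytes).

MEM[0x18,0x12,0x09] = 30 30 a9

[0] 0x09->0x14 len=2 : a9 2a
[1] 0x17->0x12 len=3 : 30 f2 52
[2] 0x0f->0x15 len=5 : 8e 8d 2e 30 f2
query mem[0x18]=0x30, mem[0x12]=0x30, mem[0x09]=0xa9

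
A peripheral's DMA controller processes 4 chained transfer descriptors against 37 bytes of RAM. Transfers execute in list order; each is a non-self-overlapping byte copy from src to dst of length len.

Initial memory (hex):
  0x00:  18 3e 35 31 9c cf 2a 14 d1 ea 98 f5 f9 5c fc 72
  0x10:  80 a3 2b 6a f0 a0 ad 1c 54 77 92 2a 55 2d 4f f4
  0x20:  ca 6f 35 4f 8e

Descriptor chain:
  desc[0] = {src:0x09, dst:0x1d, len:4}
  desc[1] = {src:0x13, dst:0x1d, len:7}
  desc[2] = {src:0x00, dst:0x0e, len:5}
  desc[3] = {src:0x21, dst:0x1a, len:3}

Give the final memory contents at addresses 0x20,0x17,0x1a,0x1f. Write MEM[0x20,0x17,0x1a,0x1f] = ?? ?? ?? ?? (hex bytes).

MEM[0x20,0x17,0x1a,0x1f] = ad 1c 1c a0

[0] 0x09->0x1d len=4 : ea 98 f5 f9
[1] 0x13->0x1d len=7 : 6a f0 a0 ad 1c 54 77
[2] 0x00->0x0e len=5 : 18 3e 35 31 9c
[3] 0x21->0x1a len=3 : 1c 54 77
query mem[0x20]=0xad, mem[0x17]=0x1c, mem[0x1a]=0x1c, mem[0x1f]=0xa0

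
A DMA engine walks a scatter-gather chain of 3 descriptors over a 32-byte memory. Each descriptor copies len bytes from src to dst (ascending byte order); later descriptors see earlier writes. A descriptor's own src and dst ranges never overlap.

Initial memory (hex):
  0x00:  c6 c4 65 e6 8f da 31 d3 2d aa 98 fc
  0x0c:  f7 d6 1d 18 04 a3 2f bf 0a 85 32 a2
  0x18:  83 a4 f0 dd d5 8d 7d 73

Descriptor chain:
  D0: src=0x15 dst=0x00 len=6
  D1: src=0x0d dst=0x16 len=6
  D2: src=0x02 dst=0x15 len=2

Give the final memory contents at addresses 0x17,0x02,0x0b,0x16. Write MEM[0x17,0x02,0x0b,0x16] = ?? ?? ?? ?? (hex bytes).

MEM[0x17,0x02,0x0b,0x16] = 1d a2 fc 83

#0 dst[0x00+6] := {0x85,0x32,0xa2,0x83,0xa4,0xf0}
#1 dst[0x16+6] := {0xd6,0x1d,0x18,0x04,0xa3,0x2f}
#2 dst[0x15+2] := {0xa2,0x83}
query mem[0x17]=0x1d, mem[0x02]=0xa2, mem[0x0b]=0xfc, mem[0x16]=0x83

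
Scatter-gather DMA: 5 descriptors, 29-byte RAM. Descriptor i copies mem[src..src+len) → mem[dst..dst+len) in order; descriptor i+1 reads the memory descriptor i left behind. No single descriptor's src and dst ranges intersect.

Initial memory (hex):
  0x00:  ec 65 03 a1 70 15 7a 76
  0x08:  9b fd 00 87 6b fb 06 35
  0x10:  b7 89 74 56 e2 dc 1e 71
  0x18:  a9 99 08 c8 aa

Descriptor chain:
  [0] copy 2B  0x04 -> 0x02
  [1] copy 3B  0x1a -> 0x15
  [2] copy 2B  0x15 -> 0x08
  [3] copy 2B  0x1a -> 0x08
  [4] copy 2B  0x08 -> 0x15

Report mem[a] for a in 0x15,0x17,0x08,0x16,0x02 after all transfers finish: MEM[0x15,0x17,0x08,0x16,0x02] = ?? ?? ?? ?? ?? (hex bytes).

#0 dst[0x02+2] := {0x70,0x15}
#1 dst[0x15+3] := {0x08,0xc8,0xaa}
#2 dst[0x08+2] := {0x08,0xc8}
#3 dst[0x08+2] := {0x08,0xc8}
#4 dst[0x15+2] := {0x08,0xc8}
query mem[0x15]=0x08, mem[0x17]=0xaa, mem[0x08]=0x08, mem[0x16]=0xc8, mem[0x02]=0x70

MEM[0x15,0x17,0x08,0x16,0x02] = 08 aa 08 c8 70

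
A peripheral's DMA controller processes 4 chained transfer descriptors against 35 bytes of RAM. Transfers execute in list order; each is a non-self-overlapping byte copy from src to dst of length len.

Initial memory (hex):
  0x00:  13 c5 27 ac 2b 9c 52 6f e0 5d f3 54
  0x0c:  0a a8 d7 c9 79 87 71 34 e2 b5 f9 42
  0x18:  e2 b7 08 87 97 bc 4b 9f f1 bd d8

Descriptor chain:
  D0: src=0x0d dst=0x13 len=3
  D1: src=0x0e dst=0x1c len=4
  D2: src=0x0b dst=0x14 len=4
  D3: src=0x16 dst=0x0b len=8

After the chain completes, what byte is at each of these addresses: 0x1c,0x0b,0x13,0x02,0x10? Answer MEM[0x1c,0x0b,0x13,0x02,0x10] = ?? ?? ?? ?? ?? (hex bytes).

[0] 0x0d->0x13 len=3 : a8 d7 c9
[1] 0x0e->0x1c len=4 : d7 c9 79 87
[2] 0x0b->0x14 len=4 : 54 0a a8 d7
[3] 0x16->0x0b len=8 : a8 d7 e2 b7 08 87 d7 c9
query mem[0x1c]=0xd7, mem[0x0b]=0xa8, mem[0x13]=0xa8, mem[0x02]=0x27, mem[0x10]=0x87

MEM[0x1c,0x0b,0x13,0x02,0x10] = d7 a8 a8 27 87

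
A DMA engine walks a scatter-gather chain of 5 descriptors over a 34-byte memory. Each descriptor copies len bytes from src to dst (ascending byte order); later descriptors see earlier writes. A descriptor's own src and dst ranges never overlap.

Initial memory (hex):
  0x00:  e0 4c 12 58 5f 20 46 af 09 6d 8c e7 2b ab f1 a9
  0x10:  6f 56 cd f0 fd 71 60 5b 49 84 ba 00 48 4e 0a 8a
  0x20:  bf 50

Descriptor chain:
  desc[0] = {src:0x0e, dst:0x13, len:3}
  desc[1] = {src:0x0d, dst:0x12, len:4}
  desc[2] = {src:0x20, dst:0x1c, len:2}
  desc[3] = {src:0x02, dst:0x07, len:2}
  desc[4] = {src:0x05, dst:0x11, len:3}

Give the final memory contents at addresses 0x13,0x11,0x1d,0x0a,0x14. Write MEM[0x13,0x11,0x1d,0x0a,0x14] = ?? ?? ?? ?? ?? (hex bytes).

D0: mem[0x13..0x15] <- [f1 a9 6f]
D1: mem[0x12..0x15] <- [ab f1 a9 6f]
D2: mem[0x1c..0x1d] <- [bf 50]
D3: mem[0x07..0x08] <- [12 58]
D4: mem[0x11..0x13] <- [20 46 12]
query mem[0x13]=0x12, mem[0x11]=0x20, mem[0x1d]=0x50, mem[0x0a]=0x8c, mem[0x14]=0xa9

MEM[0x13,0x11,0x1d,0x0a,0x14] = 12 20 50 8c a9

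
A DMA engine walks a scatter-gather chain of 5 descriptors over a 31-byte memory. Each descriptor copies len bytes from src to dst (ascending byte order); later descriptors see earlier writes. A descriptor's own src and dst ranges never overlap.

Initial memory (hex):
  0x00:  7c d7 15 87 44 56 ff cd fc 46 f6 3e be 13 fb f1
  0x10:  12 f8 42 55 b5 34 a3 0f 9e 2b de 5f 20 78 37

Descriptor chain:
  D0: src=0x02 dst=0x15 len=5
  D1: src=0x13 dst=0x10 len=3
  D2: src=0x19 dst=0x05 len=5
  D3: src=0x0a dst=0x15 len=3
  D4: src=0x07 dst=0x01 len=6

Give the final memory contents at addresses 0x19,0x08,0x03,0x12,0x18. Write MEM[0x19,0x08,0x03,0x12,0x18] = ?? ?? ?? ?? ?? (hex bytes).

MEM[0x19,0x08,0x03,0x12,0x18] = ff 20 78 15 56

  after D0: wrote 5B at 0x15 = 15874456ff
  after D1: wrote 3B at 0x10 = 55b515
  after D2: wrote 5B at 0x05 = ffde5f2078
  after D3: wrote 3B at 0x15 = f63ebe
  after D4: wrote 6B at 0x01 = 5f2078f63ebe
query mem[0x19]=0xff, mem[0x08]=0x20, mem[0x03]=0x78, mem[0x12]=0x15, mem[0x18]=0x56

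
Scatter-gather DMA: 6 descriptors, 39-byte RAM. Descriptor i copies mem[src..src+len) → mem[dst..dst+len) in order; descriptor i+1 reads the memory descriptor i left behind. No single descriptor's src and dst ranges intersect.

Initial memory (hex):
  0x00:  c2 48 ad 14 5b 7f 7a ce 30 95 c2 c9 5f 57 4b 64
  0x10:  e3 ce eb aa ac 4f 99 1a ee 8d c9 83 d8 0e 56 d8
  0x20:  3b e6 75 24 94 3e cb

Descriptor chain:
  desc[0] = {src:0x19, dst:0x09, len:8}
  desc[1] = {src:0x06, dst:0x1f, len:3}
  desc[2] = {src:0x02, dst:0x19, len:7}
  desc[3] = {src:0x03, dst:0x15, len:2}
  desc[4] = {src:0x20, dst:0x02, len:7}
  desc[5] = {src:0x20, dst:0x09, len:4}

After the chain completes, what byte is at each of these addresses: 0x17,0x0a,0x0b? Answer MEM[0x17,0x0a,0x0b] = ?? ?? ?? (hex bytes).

#0 dst[0x09+8] := {0x8d,0xc9,0x83,0xd8,0x0e,0x56,0xd8,0x3b}
#1 dst[0x1f+3] := {0x7a,0xce,0x30}
#2 dst[0x19+7] := {0xad,0x14,0x5b,0x7f,0x7a,0xce,0x30}
#3 dst[0x15+2] := {0x14,0x5b}
#4 dst[0x02+7] := {0xce,0x30,0x75,0x24,0x94,0x3e,0xcb}
#5 dst[0x09+4] := {0xce,0x30,0x75,0x24}
query mem[0x17]=0x1a, mem[0x0a]=0x30, mem[0x0b]=0x75

MEM[0x17,0x0a,0x0b] = 1a 30 75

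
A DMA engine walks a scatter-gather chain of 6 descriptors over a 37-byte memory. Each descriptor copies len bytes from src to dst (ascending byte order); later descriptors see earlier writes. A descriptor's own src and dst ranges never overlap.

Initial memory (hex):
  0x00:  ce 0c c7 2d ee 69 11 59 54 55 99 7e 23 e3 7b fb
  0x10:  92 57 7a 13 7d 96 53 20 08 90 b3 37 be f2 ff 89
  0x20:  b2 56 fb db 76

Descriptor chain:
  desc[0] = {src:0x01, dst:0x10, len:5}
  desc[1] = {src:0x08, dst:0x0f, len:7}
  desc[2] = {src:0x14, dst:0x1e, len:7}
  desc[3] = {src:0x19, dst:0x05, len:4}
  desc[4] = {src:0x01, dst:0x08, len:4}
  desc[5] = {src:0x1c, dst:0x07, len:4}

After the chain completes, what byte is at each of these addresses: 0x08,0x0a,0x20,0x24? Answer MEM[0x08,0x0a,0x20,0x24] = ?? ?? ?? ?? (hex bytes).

MEM[0x08,0x0a,0x20,0x24] = f2 7b 53 b3

[0] 0x01->0x10 len=5 : 0c c7 2d ee 69
[1] 0x08->0x0f len=7 : 54 55 99 7e 23 e3 7b
[2] 0x14->0x1e len=7 : e3 7b 53 20 08 90 b3
[3] 0x19->0x05 len=4 : 90 b3 37 be
[4] 0x01->0x08 len=4 : 0c c7 2d ee
[5] 0x1c->0x07 len=4 : be f2 e3 7b
query mem[0x08]=0xf2, mem[0x0a]=0x7b, mem[0x20]=0x53, mem[0x24]=0xb3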